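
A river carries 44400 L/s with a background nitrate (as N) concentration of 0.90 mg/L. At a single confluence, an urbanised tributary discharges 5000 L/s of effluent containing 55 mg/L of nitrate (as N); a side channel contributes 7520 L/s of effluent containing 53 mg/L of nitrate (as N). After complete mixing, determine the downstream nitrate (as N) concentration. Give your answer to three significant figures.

Mass balance: C = (44400·0.9000 + 5000·55.00 + 7520·53.00) / 56920 = 713500/56920 = 12.54 mg/L.

12.5 mg/L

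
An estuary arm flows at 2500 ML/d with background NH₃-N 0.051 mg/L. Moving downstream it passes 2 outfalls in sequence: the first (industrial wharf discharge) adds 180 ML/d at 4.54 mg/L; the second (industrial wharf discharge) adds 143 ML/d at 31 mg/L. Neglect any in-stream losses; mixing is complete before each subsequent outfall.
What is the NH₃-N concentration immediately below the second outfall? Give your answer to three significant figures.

1.90 mg/L

After outfall 1: Q = 2500 + 180.0 = 2680 ML/d; C = (2500·0.05100 + 180.0·4.540)/2680 = 0.3525 mg/L.
After outfall 2: Q = 2680 + 143.0 = 2823 ML/d; C = (2680·0.3525 + 143.0·31.00)/2823 = 1.905 mg/L.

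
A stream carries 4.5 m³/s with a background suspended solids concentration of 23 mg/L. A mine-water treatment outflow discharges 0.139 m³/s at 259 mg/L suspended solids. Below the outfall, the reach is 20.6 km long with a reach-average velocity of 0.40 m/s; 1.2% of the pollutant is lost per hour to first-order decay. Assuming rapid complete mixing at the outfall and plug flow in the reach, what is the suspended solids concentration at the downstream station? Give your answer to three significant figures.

After mixing, C = (4.500·23.00 + 0.1390·259.0) / 4.639 = 139.5/4.639 = 30.07 mg/L.
Travel time t = 20.6·1000 / 0.40 = 51500 s = 14.31 h.
1.2%/h lost → k = −ln(1 − 0.012) = 0.01207 h⁻¹.
After decay, C = 30.07 × e^(−kt) = 30.07 × 0.8414 = 25.30 mg/L.

25.3 mg/L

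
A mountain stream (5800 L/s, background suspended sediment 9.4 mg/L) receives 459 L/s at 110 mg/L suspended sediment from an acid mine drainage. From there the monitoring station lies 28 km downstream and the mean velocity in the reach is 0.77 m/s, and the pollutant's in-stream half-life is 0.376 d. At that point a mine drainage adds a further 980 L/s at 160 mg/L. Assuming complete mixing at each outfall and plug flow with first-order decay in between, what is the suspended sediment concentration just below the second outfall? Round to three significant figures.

28.3 mg/L

Flow-weighted average: C = (5800·9.400 + 459.0·110.0) / 6259 = 105000/6259 = 16.78 mg/L; combined flow 6259 L/s.
Travel time t = 28·1000 / 0.77 = 36360 s = 10.10 h.
Half-life 0.376 d → k = ln 2 / 0.376 = 1.843 d⁻¹.
First-order decay: C = 16.78·exp(−k·t) = 16.78·0.4603 = 7.723 mg/L.
Second outfall: C = (6259·7.723 + 980.0·160.0)/7239 = 28.34 mg/L.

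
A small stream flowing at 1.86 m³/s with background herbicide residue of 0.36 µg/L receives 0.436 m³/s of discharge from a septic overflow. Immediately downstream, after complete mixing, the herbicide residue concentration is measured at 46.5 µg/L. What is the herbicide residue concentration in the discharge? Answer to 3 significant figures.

Mass balance: 1.860·0.3600 + 0.4360·Cₑ = 2.296·46.50
→ Cₑ = (2.296·46.50 − 1.860·0.3600) / 0.4360 = 243.3 µg/L.

243 µg/L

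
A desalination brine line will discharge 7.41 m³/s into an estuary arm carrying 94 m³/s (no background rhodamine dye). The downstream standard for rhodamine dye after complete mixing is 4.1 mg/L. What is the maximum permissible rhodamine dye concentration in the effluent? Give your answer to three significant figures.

56.1 mg/L

At the limit, (Qr·Cr + Qe·Cₑ)/(Qr + Qe) = 4.1:
Cₑ = (101.4·4.1 − 94.00·0) / 7.410 = 56.11 mg/L.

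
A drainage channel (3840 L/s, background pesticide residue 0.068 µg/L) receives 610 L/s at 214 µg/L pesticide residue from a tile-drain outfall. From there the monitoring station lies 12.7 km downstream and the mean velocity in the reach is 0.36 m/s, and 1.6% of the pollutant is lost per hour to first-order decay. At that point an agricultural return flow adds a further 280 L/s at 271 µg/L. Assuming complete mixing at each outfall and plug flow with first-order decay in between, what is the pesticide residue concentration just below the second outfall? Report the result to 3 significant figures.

39.7 µg/L

Conservation of mass: C = (3840·0.06800 + 610.0·214.0) / 4450 = 130800/4450 = 29.39 µg/L; combined flow 4450 L/s.
Travel time t = 12.7·1000 / 0.36 = 35280 s = 9.799 h.
1.6%/h lost → k = −ln(1 − 0.016) = 0.01613 h⁻¹.
Applying C = C₀e^(−kt): 29.39 × 0.8538 = 25.10 µg/L.
Second outfall: C = (4450·25.10 + 280.0·271.0)/4730 = 39.65 µg/L.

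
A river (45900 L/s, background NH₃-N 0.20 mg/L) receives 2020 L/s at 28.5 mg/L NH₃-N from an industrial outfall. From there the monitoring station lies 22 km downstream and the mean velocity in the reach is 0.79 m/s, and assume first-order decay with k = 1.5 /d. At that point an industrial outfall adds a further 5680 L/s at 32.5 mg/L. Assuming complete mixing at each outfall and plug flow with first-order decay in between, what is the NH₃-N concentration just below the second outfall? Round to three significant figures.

4.21 mg/L

After mixing, C = (45900·0.2000 + 2020·28.50) / 47920 = 66750/47920 = 1.393 mg/L; combined flow 47920 L/s.
Travel time t = 22·1000 / 0.79 = 27850 s = 7.736 h.
Decay over the reach: 1.393·exp(−kt) = 1.393·0.6166 = 0.8589 mg/L.
At the second outfall, C = (47920·0.8589 + 5680·32.50) / (47920 + 5680) = 4.212 mg/L.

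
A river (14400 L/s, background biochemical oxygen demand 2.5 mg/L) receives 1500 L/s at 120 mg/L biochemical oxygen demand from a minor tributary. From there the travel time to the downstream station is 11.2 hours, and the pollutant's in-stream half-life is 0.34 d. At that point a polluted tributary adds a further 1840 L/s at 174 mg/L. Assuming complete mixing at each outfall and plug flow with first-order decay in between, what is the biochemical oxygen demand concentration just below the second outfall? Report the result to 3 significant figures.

22.7 mg/L

Mixed concentration C = ΣQC/ΣQ = (14400·2.500 + 1500·120.0) / 15900 = 216000/15900 = 13.58 mg/L; combined flow 15900 L/s.
Half-life 0.34 d → k = ln 2 / 0.34 = 2.039 d⁻¹.
Applying C = C₀e^(−kt): 13.58 × 0.3862 = 5.247 mg/L.
At the second outfall, C = (15900·5.247 + 1840·174.0) / (15900 + 1840) = 22.75 mg/L.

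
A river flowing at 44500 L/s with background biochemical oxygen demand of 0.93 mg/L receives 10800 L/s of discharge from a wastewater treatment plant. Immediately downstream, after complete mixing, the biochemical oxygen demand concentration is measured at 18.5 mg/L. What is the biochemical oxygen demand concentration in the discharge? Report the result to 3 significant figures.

90.9 mg/L

Mass balance: 44500·0.9300 + 10800·Cₑ = 55300·18.50
→ Cₑ = (55300·18.50 − 44500·0.9300) / 10800 = 90.89 mg/L.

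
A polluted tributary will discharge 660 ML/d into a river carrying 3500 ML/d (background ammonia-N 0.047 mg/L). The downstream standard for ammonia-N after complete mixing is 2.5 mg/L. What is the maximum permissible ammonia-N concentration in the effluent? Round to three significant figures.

At the limit, (Qr·Cr + Qe·Cₑ)/(Qr + Qe) = 2.5:
Cₑ = (4160·2.5 − 3500·0.04700) / 660.0 = 15.51 mg/L.

15.5 mg/L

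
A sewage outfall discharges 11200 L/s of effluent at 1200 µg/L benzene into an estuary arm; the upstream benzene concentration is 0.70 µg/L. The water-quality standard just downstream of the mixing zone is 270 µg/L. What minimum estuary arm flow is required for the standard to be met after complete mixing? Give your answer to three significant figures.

Set C_mix = 270: (Q·0.7000 + 11200·1200) / (Q + 11200) = 270
→ Q = 11200·(1200 − 270)/(270 − 0.7000) = 38680 L/s.

38700 L/s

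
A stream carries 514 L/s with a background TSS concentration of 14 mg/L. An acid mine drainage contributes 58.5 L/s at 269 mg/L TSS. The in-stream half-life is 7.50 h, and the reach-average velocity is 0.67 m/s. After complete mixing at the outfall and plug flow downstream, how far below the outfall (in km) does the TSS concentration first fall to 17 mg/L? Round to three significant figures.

Mass balance: C = (514.0·14.00 + 58.50·269.0) / 572.5 = 22930/572.5 = 40.06 mg/L.
Half-life 7.50 h → k = ln 2 / 7.50 = 0.09242 h⁻¹ = 2.218 d⁻¹.
Set 40.06·exp(−k·t) = 17 → t = ln(40.06/17)/k = 33390 s = 9.274 h.
Distance = v·t = 0.67·33390 = 22370 m = 22.37 km.

22.4 km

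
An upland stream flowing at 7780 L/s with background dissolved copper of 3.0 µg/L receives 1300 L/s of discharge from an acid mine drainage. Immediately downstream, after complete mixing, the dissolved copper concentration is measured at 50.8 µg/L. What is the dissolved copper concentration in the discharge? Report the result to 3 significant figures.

337 µg/L

Mass balance: 7780·3.000 + 1300·Cₑ = 9080·50.80
→ Cₑ = (9080·50.80 − 7780·3.000) / 1300 = 336.9 µg/L.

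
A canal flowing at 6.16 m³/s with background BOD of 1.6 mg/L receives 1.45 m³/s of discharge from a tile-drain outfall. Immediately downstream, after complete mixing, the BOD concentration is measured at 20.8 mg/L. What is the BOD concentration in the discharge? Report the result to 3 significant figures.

Mass balance: 6.160·1.600 + 1.450·Cₑ = 7.610·20.80
→ Cₑ = (7.610·20.80 − 6.160·1.600) / 1.450 = 102.4 mg/L.

102 mg/L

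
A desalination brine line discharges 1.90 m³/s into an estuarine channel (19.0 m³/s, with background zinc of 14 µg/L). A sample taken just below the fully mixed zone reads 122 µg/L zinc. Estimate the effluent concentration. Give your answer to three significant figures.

Mass balance: 19.00·14.00 + 1.900·Cₑ = 20.90·122.0
→ Cₑ = (20.90·122.0 − 19.00·14.00) / 1.900 = 1202 µg/L.

1200 µg/L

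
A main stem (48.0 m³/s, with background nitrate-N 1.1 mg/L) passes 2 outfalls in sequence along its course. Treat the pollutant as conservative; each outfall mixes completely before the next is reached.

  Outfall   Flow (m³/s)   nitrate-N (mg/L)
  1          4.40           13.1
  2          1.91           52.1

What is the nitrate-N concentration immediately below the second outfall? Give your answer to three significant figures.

After outfall 1: Q = 48.00 + 4.400 = 52.40 m³/s; C = (48.00·1.100 + 4.400·13.10)/52.40 = 2.108 mg/L.
After outfall 2: Q = 52.40 + 1.910 = 54.31 m³/s; C = (52.40·2.108 + 1.910·52.10)/54.31 = 3.866 mg/L.

3.87 mg/L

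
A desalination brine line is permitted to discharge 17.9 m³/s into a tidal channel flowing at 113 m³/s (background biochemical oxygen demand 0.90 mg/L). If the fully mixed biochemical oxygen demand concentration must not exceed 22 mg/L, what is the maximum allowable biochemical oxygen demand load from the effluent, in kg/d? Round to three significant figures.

240000 kg/d

Mass balance at the limit: 113.0·0.9000 + 17.90·Cₑ = 130.9·22 → Cₑ = 155.2 mg/L.
Load = 17.90 m³/s × 155.2 g/m³ × 86 400 s/d = 240000 kg/d.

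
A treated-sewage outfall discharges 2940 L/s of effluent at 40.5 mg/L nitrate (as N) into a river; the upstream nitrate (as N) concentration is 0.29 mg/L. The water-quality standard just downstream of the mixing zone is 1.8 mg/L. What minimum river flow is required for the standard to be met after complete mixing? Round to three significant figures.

Set C_mix = 1.8: (Q·0.2900 + 2940·40.50) / (Q + 2940) = 1.8
→ Q = 2940·(40.50 − 1.8)/(1.8 − 0.2900) = 75350 L/s.

75300 L/s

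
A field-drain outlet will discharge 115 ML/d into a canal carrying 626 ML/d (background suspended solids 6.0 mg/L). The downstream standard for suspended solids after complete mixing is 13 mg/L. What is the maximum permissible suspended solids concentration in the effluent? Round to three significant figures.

At the limit, (Qr·Cr + Qe·Cₑ)/(Qr + Qe) = 13:
Cₑ = (741.0·13 − 626.0·6.000) / 115.0 = 51.10 mg/L.

51.1 mg/L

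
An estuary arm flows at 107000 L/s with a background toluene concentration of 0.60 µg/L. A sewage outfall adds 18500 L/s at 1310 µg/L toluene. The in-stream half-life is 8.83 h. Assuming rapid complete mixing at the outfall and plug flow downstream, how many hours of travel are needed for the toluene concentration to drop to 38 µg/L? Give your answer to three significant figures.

Mass balance: C = (107000·0.6000 + 18500·1310) / 125500 = 24300000/125500 = 193.6 µg/L.
Half-life 8.83 h → k = ln 2 / 8.83 = 0.07850 h⁻¹ = 1.884 d⁻¹.
193.6·exp(−k·t) = 38 → t = ln(193.6/38)/k = 74670 s = 20.74 h.

20.7 h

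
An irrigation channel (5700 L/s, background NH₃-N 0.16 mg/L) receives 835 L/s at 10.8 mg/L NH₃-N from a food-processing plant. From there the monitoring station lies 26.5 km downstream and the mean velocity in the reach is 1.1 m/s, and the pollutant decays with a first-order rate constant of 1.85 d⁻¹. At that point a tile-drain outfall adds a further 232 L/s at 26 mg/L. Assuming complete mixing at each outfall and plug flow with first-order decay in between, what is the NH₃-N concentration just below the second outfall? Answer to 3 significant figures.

After mixing, C = (5700·0.1600 + 835.0·10.80) / 6535 = 9930/6535 = 1.520 mg/L; combined flow 6535 L/s.
Travel time t = 26.5·1000 / 1.1 = 24090 s = 6.692 h.
After decay, C = 1.520 × e^(−kt) = 1.520 × 0.5970 = 0.9072 mg/L.
Second outfall: C = (6535·0.9072 + 232.0·26.00)/6767 = 1.767 mg/L.

1.77 mg/L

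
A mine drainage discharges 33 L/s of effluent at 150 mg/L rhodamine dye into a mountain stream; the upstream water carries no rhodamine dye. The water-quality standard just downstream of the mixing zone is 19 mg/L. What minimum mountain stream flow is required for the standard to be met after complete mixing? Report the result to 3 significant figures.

Set C_mix = 19: (Q·0 + 33.00·150.0) / (Q + 33.00) = 19
→ Q = 33.00·(150.0 − 19)/(19 − 0) = 227.5 L/s.

228 L/s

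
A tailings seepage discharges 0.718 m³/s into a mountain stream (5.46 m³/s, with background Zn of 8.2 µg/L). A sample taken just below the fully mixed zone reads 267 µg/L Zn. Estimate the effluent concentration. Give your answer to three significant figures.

2240 µg/L

Mass balance: 5.460·8.200 + 0.7180·Cₑ = 6.178·267.0
→ Cₑ = (6.178·267.0 − 5.460·8.200) / 0.7180 = 2235 µg/L.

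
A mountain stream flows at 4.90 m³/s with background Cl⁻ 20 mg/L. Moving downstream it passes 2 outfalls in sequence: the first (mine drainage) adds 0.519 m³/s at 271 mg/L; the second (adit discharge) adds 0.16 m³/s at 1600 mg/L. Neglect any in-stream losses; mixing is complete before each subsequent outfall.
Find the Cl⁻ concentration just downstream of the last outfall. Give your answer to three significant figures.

Outfall 1: combined Q = 5.419 m³/s; C = (4.900·20.00 + 0.5190·271.0)/5.419 = 44.04 mg/L.
Outfall 2: combined Q = 5.579 m³/s; C = (5.419·44.04 + 0.1600·1600)/5.579 = 88.66 mg/L.

88.7 mg/L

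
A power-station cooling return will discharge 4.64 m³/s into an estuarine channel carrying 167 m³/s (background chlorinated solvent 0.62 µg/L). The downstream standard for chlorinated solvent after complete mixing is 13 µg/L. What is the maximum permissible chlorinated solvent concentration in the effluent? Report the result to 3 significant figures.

459 µg/L

At the limit, (Qr·Cr + Qe·Cₑ)/(Qr + Qe) = 13:
Cₑ = (171.6·13 − 167.0·0.6200) / 4.640 = 458.6 µg/L.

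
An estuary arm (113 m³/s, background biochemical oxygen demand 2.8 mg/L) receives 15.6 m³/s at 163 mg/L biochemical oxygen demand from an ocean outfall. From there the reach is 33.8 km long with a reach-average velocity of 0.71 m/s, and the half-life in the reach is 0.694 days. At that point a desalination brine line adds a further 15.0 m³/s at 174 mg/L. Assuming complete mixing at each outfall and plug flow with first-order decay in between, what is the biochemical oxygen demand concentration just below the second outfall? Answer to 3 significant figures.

29.7 mg/L

Flow-weighted average: C = (113.0·2.800 + 15.60·163.0) / 128.6 = 2859/128.6 = 22.23 mg/L; combined flow 128.6 m³/s.
Travel time t = 33.8·1000 / 0.71 = 47610 s = 13.22 h.
Half-life 0.694 d → k = ln 2 / 0.694 = 0.9988 d⁻¹.
Decay over the reach: 22.23·exp(−kt) = 22.23·0.5768 = 12.82 mg/L.
Second outfall: C = (128.6·12.82 + 15.00·174.0)/143.6 = 29.66 mg/L.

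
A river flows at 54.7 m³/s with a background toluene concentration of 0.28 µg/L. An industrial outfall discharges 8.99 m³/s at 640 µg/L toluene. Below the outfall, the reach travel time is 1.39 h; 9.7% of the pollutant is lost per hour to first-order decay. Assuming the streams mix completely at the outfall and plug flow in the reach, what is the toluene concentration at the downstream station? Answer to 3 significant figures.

78.6 µg/L

After mixing, C = (54.70·0.2800 + 8.990·640.0) / 63.69 = 5769/63.69 = 90.58 µg/L.
9.7%/h lost → k = −ln(1 − 0.097) = 0.1020 h⁻¹.
Decay over the reach: 90.58·exp(−kt) = 90.58·0.8678 = 78.60 µg/L.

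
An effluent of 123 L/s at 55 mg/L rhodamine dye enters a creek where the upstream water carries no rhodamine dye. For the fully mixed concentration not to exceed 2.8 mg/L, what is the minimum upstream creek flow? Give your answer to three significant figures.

2290 L/s

Set C_mix = 2.8: (Q·0 + 123.0·55.00) / (Q + 123.0) = 2.8
→ Q = 123.0·(55.00 − 2.8)/(2.8 − 0) = 2293 L/s.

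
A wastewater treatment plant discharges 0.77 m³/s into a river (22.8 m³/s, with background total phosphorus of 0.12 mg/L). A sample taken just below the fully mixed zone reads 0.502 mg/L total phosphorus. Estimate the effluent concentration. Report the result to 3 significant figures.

11.8 mg/L

Mass balance: 22.80·0.1200 + 0.7700·Cₑ = 23.57·0.5020
→ Cₑ = (23.57·0.5020 − 22.80·0.1200) / 0.7700 = 11.81 mg/L.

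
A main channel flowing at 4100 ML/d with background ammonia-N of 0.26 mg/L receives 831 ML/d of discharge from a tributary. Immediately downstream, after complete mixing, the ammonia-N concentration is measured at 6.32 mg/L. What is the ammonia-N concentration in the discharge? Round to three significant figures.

Mass balance: 4100·0.2600 + 831.0·Cₑ = 4931·6.320
→ Cₑ = (4931·6.320 − 4100·0.2600) / 831.0 = 36.22 mg/L.

36.2 mg/L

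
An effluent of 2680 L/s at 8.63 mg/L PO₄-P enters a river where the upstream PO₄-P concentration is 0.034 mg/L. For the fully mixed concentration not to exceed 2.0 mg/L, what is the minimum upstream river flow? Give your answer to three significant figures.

Set C_mix = 2.0: (Q·0.03400 + 2680·8.630) / (Q + 2680) = 2.0
→ Q = 2680·(8.630 − 2.0)/(2.0 − 0.03400) = 9038 L/s.

9040 L/s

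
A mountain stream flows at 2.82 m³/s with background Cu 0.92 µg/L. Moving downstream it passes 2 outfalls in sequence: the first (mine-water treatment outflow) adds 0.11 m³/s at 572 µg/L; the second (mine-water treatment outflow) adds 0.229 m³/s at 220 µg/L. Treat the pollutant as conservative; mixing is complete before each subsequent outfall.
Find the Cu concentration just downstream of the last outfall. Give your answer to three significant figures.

36.7 µg/L

Below outfall 1: Q → 2.930 m³/s, C = (2.820·0.9200 + 0.1100·572.0)/2.930 = 22.36 µg/L.
Below outfall 2: Q → 3.159 m³/s, C = (2.930·22.36 + 0.2290·220.0)/3.159 = 36.69 µg/L.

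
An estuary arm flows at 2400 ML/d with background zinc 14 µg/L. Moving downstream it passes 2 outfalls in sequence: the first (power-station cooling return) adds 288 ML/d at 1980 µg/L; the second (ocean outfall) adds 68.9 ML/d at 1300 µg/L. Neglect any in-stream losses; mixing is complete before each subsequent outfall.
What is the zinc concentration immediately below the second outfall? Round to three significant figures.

Below outfall 1: Q → 2688 ML/d, C = (2400·14.00 + 288.0·1980)/2688 = 224.6 µg/L.
Below outfall 2: Q → 2757 ML/d, C = (2688·224.6 + 68.90·1300)/2757 = 251.5 µg/L.

252 µg/L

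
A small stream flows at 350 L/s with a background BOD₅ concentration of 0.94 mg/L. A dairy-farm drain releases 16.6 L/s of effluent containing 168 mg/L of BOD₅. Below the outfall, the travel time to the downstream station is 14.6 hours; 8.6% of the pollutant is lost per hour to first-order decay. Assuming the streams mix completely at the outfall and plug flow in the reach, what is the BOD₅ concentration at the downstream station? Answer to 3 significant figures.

2.29 mg/L

Flow-weighted average: C = (350.0·0.9400 + 16.60·168.0) / 366.6 = 3118/366.6 = 8.505 mg/L.
8.6%/h lost → k = −ln(1 − 0.086) = 0.08992 h⁻¹.
Decay over the reach: 8.505·exp(−kt) = 8.505·0.2690 = 2.288 mg/L.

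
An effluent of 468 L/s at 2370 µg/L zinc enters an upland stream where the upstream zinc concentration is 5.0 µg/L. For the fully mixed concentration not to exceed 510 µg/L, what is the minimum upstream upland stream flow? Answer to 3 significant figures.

Set C_mix = 510: (Q·5.000 + 468.0·2370) / (Q + 468.0) = 510
→ Q = 468.0·(2370 − 510)/(510 − 5.000) = 1724 L/s.

1720 L/s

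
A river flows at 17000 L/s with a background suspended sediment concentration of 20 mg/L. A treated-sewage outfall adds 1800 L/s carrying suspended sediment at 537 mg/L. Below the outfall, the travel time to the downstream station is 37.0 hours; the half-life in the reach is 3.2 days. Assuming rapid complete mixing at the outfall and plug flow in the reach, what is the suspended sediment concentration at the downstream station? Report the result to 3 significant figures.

49.8 mg/L

Mixed concentration C = ΣQC/ΣQ = (17000·20.00 + 1800·537.0) / 18800 = 1307000/18800 = 69.50 mg/L.
Half-life 3.2 d → k = ln 2 / 3.2 = 0.2166 d⁻¹.
First-order decay: C = 69.50·exp(−k·t) = 69.50·0.7161 = 49.77 mg/L.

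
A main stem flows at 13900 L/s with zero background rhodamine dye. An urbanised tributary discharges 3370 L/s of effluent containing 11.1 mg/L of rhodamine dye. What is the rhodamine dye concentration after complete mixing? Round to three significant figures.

Flow-weighted average: C = (13900·0 + 3370·11.10) / 17270 = 37410/17270 = 2.166 mg/L.

2.17 mg/L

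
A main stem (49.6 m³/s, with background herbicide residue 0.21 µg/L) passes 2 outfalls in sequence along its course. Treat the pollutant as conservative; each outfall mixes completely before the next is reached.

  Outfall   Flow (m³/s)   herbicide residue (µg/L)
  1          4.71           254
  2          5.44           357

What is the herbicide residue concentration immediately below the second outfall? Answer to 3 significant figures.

52.7 µg/L

Below outfall 1: Q → 54.31 m³/s, C = (49.60·0.2100 + 4.710·254.0)/54.31 = 22.22 µg/L.
Below outfall 2: Q → 59.75 m³/s, C = (54.31·22.22 + 5.440·357.0)/59.75 = 52.70 µg/L.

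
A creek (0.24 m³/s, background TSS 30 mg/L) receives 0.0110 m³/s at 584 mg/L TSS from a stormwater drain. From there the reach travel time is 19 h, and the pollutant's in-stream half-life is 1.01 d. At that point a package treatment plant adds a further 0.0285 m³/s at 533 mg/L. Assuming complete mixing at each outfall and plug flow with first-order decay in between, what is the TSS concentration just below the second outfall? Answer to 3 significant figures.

82.7 mg/L

After mixing, C = (0.2400·30.00 + 0.01100·584.0) / 0.2510 = 13.62/0.2510 = 54.28 mg/L; combined flow 0.2510 m³/s.
Half-life 1.01 d → k = ln 2 / 1.01 = 0.6863 d⁻¹.
Decay over the reach: 54.28·exp(−kt) = 54.28·0.5808 = 31.53 mg/L.
At the second outfall, C = (0.2510·31.53 + 0.02850·533.0) / (0.2510 + 0.02850) = 82.66 mg/L.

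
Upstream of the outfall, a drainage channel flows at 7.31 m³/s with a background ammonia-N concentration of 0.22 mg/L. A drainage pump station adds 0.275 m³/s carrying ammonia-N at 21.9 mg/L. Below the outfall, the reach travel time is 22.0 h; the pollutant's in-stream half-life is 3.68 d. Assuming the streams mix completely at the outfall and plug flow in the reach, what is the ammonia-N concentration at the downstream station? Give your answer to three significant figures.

0.846 mg/L

Flow-weighted average: C = (7.310·0.2200 + 0.2750·21.90) / 7.585 = 7.631/7.585 = 1.006 mg/L.
Half-life 3.68 d → k = ln 2 / 3.68 = 0.1884 d⁻¹.
Applying C = C₀e^(−kt): 1.006 × 0.8414 = 0.8465 mg/L.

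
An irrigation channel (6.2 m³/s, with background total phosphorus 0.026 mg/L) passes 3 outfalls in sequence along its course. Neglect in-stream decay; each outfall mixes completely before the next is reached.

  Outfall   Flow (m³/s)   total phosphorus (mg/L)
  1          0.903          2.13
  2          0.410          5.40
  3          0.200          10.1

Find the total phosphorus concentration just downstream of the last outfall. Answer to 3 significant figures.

Outfall 1: combined Q = 7.103 m³/s; C = (6.200·0.02600 + 0.9030·2.130)/7.103 = 0.2935 mg/L.
Outfall 2: combined Q = 7.513 m³/s; C = (7.103·0.2935 + 0.4100·5.400)/7.513 = 0.5722 mg/L.
Outfall 3: combined Q = 7.713 m³/s; C = (7.513·0.5722 + 0.2000·10.10)/7.713 = 0.8192 mg/L.

0.819 mg/L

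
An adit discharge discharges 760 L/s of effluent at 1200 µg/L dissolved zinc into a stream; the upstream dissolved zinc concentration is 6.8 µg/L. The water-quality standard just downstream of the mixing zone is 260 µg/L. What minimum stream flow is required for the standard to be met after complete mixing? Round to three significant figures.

2820 L/s

Set C_mix = 260: (Q·6.800 + 760.0·1200) / (Q + 760.0) = 260
→ Q = 760.0·(1200 − 260)/(260 − 6.800) = 2821 L/s.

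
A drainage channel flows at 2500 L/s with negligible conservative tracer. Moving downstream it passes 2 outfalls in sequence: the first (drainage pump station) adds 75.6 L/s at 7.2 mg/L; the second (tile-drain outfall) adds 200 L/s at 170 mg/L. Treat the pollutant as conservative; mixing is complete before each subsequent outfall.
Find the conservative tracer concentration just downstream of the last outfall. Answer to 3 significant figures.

12.4 mg/L

Outfall 1: combined Q = 2576 L/s; C = (2500·0 + 75.60·7.200)/2576 = 0.2113 mg/L.
Outfall 2: combined Q = 2776 L/s; C = (2576·0.2113 + 200.0·170.0)/2776 = 12.45 mg/L.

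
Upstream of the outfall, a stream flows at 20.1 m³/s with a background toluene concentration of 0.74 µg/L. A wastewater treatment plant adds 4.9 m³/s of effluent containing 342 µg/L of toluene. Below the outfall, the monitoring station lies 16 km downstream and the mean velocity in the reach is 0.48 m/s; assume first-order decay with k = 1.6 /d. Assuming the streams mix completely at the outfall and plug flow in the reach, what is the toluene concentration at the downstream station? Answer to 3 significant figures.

36.5 µg/L

After mixing, C = (20.10·0.7400 + 4.900·342.0) / 25.00 = 1691/25.00 = 67.63 µg/L.
Travel time t = 16·1000 / 0.48 = 33330 s = 9.259 h.
Decay over the reach: 67.63·exp(−kt) = 67.63·0.5394 = 36.48 µg/L.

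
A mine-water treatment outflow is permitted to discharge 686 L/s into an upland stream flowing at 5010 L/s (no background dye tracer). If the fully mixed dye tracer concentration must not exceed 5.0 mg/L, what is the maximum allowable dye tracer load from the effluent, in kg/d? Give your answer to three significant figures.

Mass balance at the limit: 5010·0 + 686.0·Cₑ = 5696·5.0 → Cₑ = 41.52 mg/L.
686.0 L/s = 0.6860 m³/s. Load = 0.6860 m³/s × 41.52 g/m³ × 86 400 s/d = 2461 kg/d.

2460 kg/d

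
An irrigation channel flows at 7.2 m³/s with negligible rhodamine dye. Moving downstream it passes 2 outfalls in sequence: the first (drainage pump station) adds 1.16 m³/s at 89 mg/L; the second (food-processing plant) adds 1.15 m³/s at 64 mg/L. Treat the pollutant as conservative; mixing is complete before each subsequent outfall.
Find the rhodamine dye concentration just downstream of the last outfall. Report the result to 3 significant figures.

18.6 mg/L

After outfall 1: Q = 7.200 + 1.160 = 8.360 m³/s; C = (7.200·0 + 1.160·89.00)/8.360 = 12.35 mg/L.
After outfall 2: Q = 8.360 + 1.150 = 9.510 m³/s; C = (8.360·12.35 + 1.150·64.00)/9.510 = 18.60 mg/L.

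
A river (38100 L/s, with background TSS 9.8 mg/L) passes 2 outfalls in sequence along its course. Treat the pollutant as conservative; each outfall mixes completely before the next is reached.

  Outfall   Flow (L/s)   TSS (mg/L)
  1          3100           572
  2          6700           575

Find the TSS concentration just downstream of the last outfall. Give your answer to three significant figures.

125 mg/L

Below outfall 1: Q → 41200 L/s, C = (38100·9.800 + 3100·572.0)/41200 = 52.10 mg/L.
Below outfall 2: Q → 47900 L/s, C = (41200·52.10 + 6700·575.0)/47900 = 125.2 mg/L.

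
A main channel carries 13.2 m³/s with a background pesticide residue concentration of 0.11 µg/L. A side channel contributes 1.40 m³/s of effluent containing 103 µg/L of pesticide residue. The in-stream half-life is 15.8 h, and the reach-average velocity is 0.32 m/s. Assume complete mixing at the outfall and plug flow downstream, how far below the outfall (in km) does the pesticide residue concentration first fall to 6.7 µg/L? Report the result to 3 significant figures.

10.5 km

Mass balance: C = (13.20·0.1100 + 1.400·103.0) / 14.60 = 145.7/14.60 = 9.976 µg/L.
Half-life 15.8 h → k = ln 2 / 15.8 = 0.04387 h⁻¹ = 1.053 d⁻¹.
Set 9.976·exp(−k·t) = 6.7 → t = ln(9.976/6.7)/k = 32670 s = 9.074 h.
Distance = v·t = 0.32·32670 = 10450 m = 10.45 km.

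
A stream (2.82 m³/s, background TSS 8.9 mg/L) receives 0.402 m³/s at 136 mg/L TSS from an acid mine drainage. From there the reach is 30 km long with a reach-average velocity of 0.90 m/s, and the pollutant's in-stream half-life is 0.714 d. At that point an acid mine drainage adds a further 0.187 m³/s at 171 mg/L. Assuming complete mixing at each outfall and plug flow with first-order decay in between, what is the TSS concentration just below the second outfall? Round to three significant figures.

Mass balance: C = (2.820·8.900 + 0.4020·136.0) / 3.222 = 79.77/3.222 = 24.76 mg/L; combined flow 3.222 m³/s.
Travel time t = 30·1000 / 0.90 = 33330 s = 9.259 h.
Half-life 0.714 d → k = ln 2 / 0.714 = 0.9708 d⁻¹.
After decay, C = 24.76 × e^(−kt) = 24.76 × 0.6876 = 17.02 mg/L.
Second outfall: C = (3.222·17.02 + 0.1870·171.0)/3.409 = 25.47 mg/L.

25.5 mg/L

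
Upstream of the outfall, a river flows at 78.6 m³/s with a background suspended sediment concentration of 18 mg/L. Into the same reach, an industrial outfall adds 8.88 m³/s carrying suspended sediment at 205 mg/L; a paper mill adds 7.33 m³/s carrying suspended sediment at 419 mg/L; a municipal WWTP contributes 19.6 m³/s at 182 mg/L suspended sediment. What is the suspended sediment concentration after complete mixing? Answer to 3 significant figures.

Mixed concentration C = ΣQC/ΣQ = (78.60·18.00 + 8.880·205.0 + 7.330·419.0 + 19.60·182.0) / 114.4 = 9874/114.4 = 86.30 mg/L.

86.3 mg/L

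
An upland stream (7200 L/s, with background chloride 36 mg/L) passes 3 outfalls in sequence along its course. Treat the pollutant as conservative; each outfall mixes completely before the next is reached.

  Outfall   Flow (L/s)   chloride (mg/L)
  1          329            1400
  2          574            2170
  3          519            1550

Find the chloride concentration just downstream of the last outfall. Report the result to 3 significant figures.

321 mg/L

Below outfall 1: Q → 7529 L/s, C = (7200·36.00 + 329.0·1400)/7529 = 95.60 mg/L.
Below outfall 2: Q → 8103 L/s, C = (7529·95.60 + 574.0·2170)/8103 = 242.5 mg/L.
Below outfall 3: Q → 8622 L/s, C = (8103·242.5 + 519.0·1550)/8622 = 321.3 mg/L.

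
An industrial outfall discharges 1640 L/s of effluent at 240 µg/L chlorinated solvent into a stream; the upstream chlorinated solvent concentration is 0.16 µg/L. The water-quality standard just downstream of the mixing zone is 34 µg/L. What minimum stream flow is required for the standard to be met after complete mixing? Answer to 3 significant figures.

9980 L/s

Set C_mix = 34: (Q·0.1600 + 1640·240.0) / (Q + 1640) = 34
→ Q = 1640·(240.0 − 34)/(34 − 0.1600) = 9983 L/s.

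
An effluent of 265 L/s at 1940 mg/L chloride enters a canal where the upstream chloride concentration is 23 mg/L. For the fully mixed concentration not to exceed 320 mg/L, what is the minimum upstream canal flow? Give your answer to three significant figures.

1450 L/s

Set C_mix = 320: (Q·23.00 + 265.0·1940) / (Q + 265.0) = 320
→ Q = 265.0·(1940 − 320)/(320 − 23.00) = 1445 L/s.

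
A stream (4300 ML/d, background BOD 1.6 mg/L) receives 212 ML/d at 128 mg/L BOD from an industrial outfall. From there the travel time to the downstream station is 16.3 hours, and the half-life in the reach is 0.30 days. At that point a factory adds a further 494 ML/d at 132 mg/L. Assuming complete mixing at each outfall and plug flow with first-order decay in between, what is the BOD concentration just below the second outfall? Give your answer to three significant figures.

14.4 mg/L

After mixing, C = (4300·1.600 + 212.0·128.0) / 4512 = 34020/4512 = 7.539 mg/L; combined flow 4512 ML/d.
Half-life 0.30 d → k = ln 2 / 0.30 = 2.310 d⁻¹.
Decay over the reach: 7.539·exp(−kt) = 7.539·0.2082 = 1.570 mg/L.
Second outfall: C = (4512·1.570 + 494.0·132.0)/5006 = 14.44 mg/L.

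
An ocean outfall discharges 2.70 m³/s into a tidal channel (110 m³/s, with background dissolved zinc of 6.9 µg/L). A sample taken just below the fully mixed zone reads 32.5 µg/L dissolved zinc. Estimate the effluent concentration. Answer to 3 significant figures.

1080 µg/L

Mass balance: 110.0·6.900 + 2.700·Cₑ = 112.7·32.50
→ Cₑ = (112.7·32.50 − 110.0·6.900) / 2.700 = 1075 µg/L.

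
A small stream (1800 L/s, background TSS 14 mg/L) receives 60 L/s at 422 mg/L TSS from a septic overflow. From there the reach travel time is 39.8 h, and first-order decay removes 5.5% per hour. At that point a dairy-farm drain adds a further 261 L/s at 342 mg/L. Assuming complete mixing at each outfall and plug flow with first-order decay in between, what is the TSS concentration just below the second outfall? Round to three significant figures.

Mixed concentration C = ΣQC/ΣQ = (1800·14.00 + 60.00·422.0) / 1860 = 50520/1860 = 27.16 mg/L; combined flow 1860 L/s.
5.5%/h lost → k = −ln(1 − 0.055) = 0.05657 h⁻¹.
Applying C = C₀e^(−kt): 27.16 × 0.1052 = 2.858 mg/L.
Second outfall: C = (1860·2.858 + 261.0·342.0)/2121 = 44.59 mg/L.

44.6 mg/L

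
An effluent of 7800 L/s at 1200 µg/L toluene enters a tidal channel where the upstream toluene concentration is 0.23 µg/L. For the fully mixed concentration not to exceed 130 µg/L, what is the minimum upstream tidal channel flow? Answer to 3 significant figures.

64300 L/s

Set C_mix = 130: (Q·0.2300 + 7800·1200) / (Q + 7800) = 130
→ Q = 7800·(1200 − 130)/(130 − 0.2300) = 64310 L/s.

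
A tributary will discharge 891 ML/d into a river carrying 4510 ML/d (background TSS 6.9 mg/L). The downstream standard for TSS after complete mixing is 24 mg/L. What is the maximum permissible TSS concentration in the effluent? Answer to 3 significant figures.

At the limit, (Qr·Cr + Qe·Cₑ)/(Qr + Qe) = 24:
Cₑ = (5401·24 − 4510·6.900) / 891.0 = 110.6 mg/L.

111 mg/L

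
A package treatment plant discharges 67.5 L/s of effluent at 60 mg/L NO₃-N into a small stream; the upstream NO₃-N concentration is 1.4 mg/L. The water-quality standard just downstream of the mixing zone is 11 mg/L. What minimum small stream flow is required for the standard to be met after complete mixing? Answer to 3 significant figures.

Set C_mix = 11: (Q·1.400 + 67.50·60.00) / (Q + 67.50) = 11
→ Q = 67.50·(60.00 − 11)/(11 − 1.400) = 344.5 L/s.

345 L/s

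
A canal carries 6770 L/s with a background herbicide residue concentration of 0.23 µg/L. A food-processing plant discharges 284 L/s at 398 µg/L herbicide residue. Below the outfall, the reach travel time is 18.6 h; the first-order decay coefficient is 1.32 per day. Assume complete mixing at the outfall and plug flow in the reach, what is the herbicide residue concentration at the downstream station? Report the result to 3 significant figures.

Flow-weighted average: C = (6770·0.2300 + 284.0·398.0) / 7054 = 114600/7054 = 16.24 µg/L.
First-order decay: C = 16.24·exp(−k·t) = 16.24·0.3595 = 5.840 µg/L.

5.84 µg/L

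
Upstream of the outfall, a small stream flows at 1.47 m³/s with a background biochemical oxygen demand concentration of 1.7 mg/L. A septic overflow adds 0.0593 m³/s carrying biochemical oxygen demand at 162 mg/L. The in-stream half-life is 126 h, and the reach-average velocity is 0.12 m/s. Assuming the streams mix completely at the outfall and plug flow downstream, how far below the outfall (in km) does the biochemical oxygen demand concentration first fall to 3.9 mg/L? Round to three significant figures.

55.6 km

Mass balance: C = (1.470·1.700 + 0.05930·162.0) / 1.529 = 12.11/1.529 = 7.916 mg/L.
Half-life 126 h → k = ln 2 / 126 = 0.005501 h⁻¹ = 0.1320 d⁻¹.
Set 7.916·exp(−k·t) = 3.9 → t = ln(7.916/3.9)/k = 463200 s = 128.7 h.
Distance = v·t = 0.12·463200 = 55590 m = 55.59 km.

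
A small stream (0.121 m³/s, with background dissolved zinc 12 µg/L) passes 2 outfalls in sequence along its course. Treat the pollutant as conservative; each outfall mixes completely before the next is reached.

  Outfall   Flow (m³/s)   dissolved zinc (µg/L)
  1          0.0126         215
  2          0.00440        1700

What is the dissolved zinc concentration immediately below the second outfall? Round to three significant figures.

After outfall 1: Q = 0.1210 + 0.01260 = 0.1336 m³/s; C = (0.1210·12.00 + 0.01260·215.0)/0.1336 = 31.15 µg/L.
After outfall 2: Q = 0.1336 + 0.004400 = 0.1380 m³/s; C = (0.1336·31.15 + 0.004400·1700)/0.1380 = 84.36 µg/L.

84.4 µg/L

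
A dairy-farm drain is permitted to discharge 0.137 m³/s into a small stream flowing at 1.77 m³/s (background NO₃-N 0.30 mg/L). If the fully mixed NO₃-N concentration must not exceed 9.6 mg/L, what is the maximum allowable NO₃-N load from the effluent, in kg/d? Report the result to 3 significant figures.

1540 kg/d

Mass balance at the limit: 1.770·0.3000 + 0.1370·Cₑ = 1.907·9.6 → Cₑ = 129.8 mg/L.
Load = 0.1370 m³/s × 129.8 g/m³ × 86 400 s/d = 1536 kg/d.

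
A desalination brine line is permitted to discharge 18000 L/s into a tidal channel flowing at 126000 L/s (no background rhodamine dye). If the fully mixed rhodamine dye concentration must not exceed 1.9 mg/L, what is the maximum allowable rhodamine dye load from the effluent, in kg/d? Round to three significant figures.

Mass balance at the limit: 126000·0 + 18000·Cₑ = 144000·1.9 → Cₑ = 15.20 mg/L.
18000 L/s = 18.00 m³/s. Load = 18.00 m³/s × 15.20 g/m³ × 86 400 s/d = 23640 kg/d.

23600 kg/d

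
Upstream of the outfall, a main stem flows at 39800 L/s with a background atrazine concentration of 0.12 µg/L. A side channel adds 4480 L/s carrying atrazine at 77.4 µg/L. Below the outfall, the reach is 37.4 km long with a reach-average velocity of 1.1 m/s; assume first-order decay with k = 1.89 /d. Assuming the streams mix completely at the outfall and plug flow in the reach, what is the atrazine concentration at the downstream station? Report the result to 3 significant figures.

3.77 µg/L

After mixing, C = (39800·0.1200 + 4480·77.40) / 44280 = 351500/44280 = 7.939 µg/L.
Travel time t = 37.4·1000 / 1.1 = 34000 s = 9.444 h.
First-order decay: C = 7.939·exp(−k·t) = 7.939·0.4753 = 3.774 µg/L.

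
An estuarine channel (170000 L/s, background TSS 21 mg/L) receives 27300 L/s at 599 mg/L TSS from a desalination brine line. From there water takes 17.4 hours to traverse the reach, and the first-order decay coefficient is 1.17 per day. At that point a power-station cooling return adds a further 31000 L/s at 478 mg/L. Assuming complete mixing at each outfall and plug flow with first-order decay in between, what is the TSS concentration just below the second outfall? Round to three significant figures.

102 mg/L

Flow-weighted average: C = (170000·21.00 + 27300·599.0) / 197300 = 19920000/197300 = 101.0 mg/L; combined flow 197300 L/s.
Decay over the reach: 101.0·exp(−kt) = 101.0·0.4282 = 43.23 mg/L.
At the second outfall, C = (197300·43.23 + 31000·478.0) / (197300 + 31000) = 102.3 mg/L.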